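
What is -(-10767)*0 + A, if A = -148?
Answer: -148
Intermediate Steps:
-(-10767)*0 + A = -(-10767)*0 - 148 = -97*0 - 148 = 0 - 148 = -148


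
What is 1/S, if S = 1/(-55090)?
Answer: -55090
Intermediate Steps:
S = -1/55090 ≈ -1.8152e-5
1/S = 1/(-1/55090) = -55090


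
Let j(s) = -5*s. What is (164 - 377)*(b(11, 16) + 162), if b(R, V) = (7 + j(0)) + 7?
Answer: -37488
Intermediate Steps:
b(R, V) = 14 (b(R, V) = (7 - 5*0) + 7 = (7 + 0) + 7 = 7 + 7 = 14)
(164 - 377)*(b(11, 16) + 162) = (164 - 377)*(14 + 162) = -213*176 = -37488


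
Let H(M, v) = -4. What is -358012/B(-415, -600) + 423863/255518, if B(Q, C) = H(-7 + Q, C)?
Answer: 22870051417/255518 ≈ 89505.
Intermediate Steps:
B(Q, C) = -4
-358012/B(-415, -600) + 423863/255518 = -358012/(-4) + 423863/255518 = -358012*(-¼) + 423863*(1/255518) = 89503 + 423863/255518 = 22870051417/255518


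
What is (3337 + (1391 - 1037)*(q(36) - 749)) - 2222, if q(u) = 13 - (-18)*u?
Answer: -30037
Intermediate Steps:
q(u) = 13 + 18*u
(3337 + (1391 - 1037)*(q(36) - 749)) - 2222 = (3337 + (1391 - 1037)*((13 + 18*36) - 749)) - 2222 = (3337 + 354*((13 + 648) - 749)) - 2222 = (3337 + 354*(661 - 749)) - 2222 = (3337 + 354*(-88)) - 2222 = (3337 - 31152) - 2222 = -27815 - 2222 = -30037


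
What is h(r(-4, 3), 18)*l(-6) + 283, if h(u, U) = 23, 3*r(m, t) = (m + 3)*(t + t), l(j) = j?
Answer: 145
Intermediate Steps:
r(m, t) = 2*t*(3 + m)/3 (r(m, t) = ((m + 3)*(t + t))/3 = ((3 + m)*(2*t))/3 = (2*t*(3 + m))/3 = 2*t*(3 + m)/3)
h(r(-4, 3), 18)*l(-6) + 283 = 23*(-6) + 283 = -138 + 283 = 145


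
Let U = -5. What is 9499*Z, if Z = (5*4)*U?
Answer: -949900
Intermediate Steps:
Z = -100 (Z = (5*4)*(-5) = 20*(-5) = -100)
9499*Z = 9499*(-100) = -949900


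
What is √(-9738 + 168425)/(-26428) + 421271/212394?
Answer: 421271/212394 - √158687/26428 ≈ 1.9684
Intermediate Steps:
√(-9738 + 168425)/(-26428) + 421271/212394 = √158687*(-1/26428) + 421271*(1/212394) = -√158687/26428 + 421271/212394 = 421271/212394 - √158687/26428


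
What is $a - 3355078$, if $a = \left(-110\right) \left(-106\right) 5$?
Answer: $-3296778$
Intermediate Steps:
$a = 58300$ ($a = 11660 \cdot 5 = 58300$)
$a - 3355078 = 58300 - 3355078 = -3296778$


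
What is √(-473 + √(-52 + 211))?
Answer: √(-473 + √159) ≈ 21.457*I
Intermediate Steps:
√(-473 + √(-52 + 211)) = √(-473 + √159)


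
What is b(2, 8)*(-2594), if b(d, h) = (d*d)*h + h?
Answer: -103760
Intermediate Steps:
b(d, h) = h + h*d² (b(d, h) = d²*h + h = h*d² + h = h + h*d²)
b(2, 8)*(-2594) = (8*(1 + 2²))*(-2594) = (8*(1 + 4))*(-2594) = (8*5)*(-2594) = 40*(-2594) = -103760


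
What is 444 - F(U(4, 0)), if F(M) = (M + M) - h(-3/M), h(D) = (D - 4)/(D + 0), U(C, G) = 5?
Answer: 1325/3 ≈ 441.67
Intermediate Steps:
h(D) = (-4 + D)/D
F(M) = 2*M + M*(-4 - 3/M)/3 (F(M) = (M + M) - (-4 - 3/M)/((-3/M)) = 2*M - (-M/3)*(-4 - 3/M) = 2*M - (-1)*M*(-4 - 3/M)/3 = 2*M + M*(-4 - 3/M)/3)
444 - F(U(4, 0)) = 444 - (-1 + (2/3)*5) = 444 - (-1 + 10/3) = 444 - 1*7/3 = 444 - 7/3 = 1325/3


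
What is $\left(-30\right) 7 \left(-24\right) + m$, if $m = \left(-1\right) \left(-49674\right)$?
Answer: $54714$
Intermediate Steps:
$m = 49674$
$\left(-30\right) 7 \left(-24\right) + m = \left(-30\right) 7 \left(-24\right) + 49674 = \left(-210\right) \left(-24\right) + 49674 = 5040 + 49674 = 54714$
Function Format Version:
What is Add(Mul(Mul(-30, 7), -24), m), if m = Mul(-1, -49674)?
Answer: 54714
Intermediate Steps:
m = 49674
Add(Mul(Mul(-30, 7), -24), m) = Add(Mul(Mul(-30, 7), -24), 49674) = Add(Mul(-210, -24), 49674) = Add(5040, 49674) = 54714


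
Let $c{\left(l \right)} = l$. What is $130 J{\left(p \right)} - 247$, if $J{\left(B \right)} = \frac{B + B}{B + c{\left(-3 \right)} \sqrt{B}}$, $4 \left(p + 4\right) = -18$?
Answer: $- \frac{845}{7} - \frac{156 i \sqrt{34}}{7} \approx -120.71 - 129.95 i$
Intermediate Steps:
$p = - \frac{17}{2}$ ($p = -4 + \frac{1}{4} \left(-18\right) = -4 - \frac{9}{2} = - \frac{17}{2} \approx -8.5$)
$J{\left(B \right)} = \frac{2 B}{B - 3 \sqrt{B}}$ ($J{\left(B \right)} = \frac{B + B}{B - 3 \sqrt{B}} = \frac{2 B}{B - 3 \sqrt{B}}$)
$130 J{\left(p \right)} - 247 = 130 \cdot 2 \left(- \frac{17}{2}\right) \frac{1}{- \frac{17}{2} - 3 \sqrt{- \frac{17}{2}}} - 247 = 130 \cdot 2 \left(- \frac{17}{2}\right) \frac{1}{- \frac{17}{2} - 3 \frac{i \sqrt{34}}{2}} - 247 = 130 \cdot 2 \left(- \frac{17}{2}\right) \frac{1}{- \frac{17}{2} - \frac{3 i \sqrt{34}}{2}} - 247 = 130 \left(- \frac{17}{- \frac{17}{2} - \frac{3 i \sqrt{34}}{2}}\right) - 247 = - \frac{2210}{- \frac{17}{2} - \frac{3 i \sqrt{34}}{2}} - 247 = -247 - \frac{2210}{- \frac{17}{2} - \frac{3 i \sqrt{34}}{2}}$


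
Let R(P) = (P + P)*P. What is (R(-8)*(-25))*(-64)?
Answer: 204800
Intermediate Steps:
R(P) = 2*P² (R(P) = (2*P)*P = 2*P²)
(R(-8)*(-25))*(-64) = ((2*(-8)²)*(-25))*(-64) = ((2*64)*(-25))*(-64) = (128*(-25))*(-64) = -3200*(-64) = 204800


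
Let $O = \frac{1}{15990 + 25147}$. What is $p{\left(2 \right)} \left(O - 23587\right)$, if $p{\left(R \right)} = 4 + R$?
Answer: $- \frac{5821790508}{41137} \approx -1.4152 \cdot 10^{5}$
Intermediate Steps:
$O = \frac{1}{41137} \approx 2.4309 \cdot 10^{-5}$
$p{\left(2 \right)} \left(O - 23587\right) = \left(4 + 2\right) \left(\frac{1}{41137} - 23587\right) = 6 \left(- \frac{970298418}{41137}\right) = - \frac{5821790508}{41137}$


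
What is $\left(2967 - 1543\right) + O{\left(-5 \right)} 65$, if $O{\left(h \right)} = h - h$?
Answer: $1424$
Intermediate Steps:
$O{\left(h \right)} = 0$
$\left(2967 - 1543\right) + O{\left(-5 \right)} 65 = \left(2967 - 1543\right) + 0 \cdot 65 = 1424 + 0 = 1424$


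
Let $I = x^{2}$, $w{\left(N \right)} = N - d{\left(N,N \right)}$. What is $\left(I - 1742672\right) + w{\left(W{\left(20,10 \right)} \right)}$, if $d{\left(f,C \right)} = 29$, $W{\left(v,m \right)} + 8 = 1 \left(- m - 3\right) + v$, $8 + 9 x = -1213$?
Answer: $- \frac{15518669}{9} \approx -1.7243 \cdot 10^{6}$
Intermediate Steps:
$x = - \frac{407}{3}$ ($x = - \frac{8}{9} + \frac{1}{9} \left(-1213\right) = - \frac{8}{9} - \frac{1213}{9} = - \frac{407}{3} \approx -135.67$)
$W{\left(v,m \right)} = -11 + v - m$ ($W{\left(v,m \right)} = -8 + \left(1 \left(- m - 3\right) + v\right) = -8 + \left(1 \left(-3 - m\right) + v\right) = -8 - \left(3 + m - v\right) = -11 + v - m$)
$w{\left(N \right)} = -29 + N$ ($w{\left(N \right)} = N - 29 = -29 + N$)
$I = \frac{165649}{9}$ ($I = \left(- \frac{407}{3}\right)^{2} = \frac{165649}{9} \approx 18405.0$)
$\left(I - 1742672\right) + w{\left(W{\left(20,10 \right)} \right)} = \left(\frac{165649}{9} - 1742672\right) - 30 = - \frac{15518399}{9} - 30 = - \frac{15518669}{9}$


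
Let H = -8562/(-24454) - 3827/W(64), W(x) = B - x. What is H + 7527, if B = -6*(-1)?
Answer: 5384933509/709166 ≈ 7593.3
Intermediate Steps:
B = 6
W(x) = 6 - x
H = 47041027/709166 (H = -8562/(-24454) - 3827/(6 - 1*64) = -8562*(-1/24454) - 3827/(6 - 64) = 4281/12227 - 3827/(-58) = 4281/12227 - 3827*(-1/58) = 4281/12227 + 3827/58 = 47041027/709166 ≈ 66.333)
H + 7527 = 47041027/709166 + 7527 = 5384933509/709166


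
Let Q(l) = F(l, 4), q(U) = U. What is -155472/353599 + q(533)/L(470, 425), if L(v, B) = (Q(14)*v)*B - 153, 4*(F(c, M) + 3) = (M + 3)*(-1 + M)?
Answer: -139325383034/317733099831 ≈ -0.43850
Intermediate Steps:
F(c, M) = -3 + (-1 + M)*(3 + M)/4 (F(c, M) = -3 + ((M + 3)*(-1 + M))/4 = -3 + ((3 + M)*(-1 + M))/4 = -3 + ((-1 + M)*(3 + M))/4 = -3 + (-1 + M)*(3 + M)/4)
Q(l) = 9/4 (Q(l) = -15/4 + (½)*4 + (¼)*4² = -15/4 + 2 + (¼)*16 = -15/4 + 2 + 4 = 9/4)
L(v, B) = -153 + 9*B*v/4 (L(v, B) = (9*v/4)*B - 153 = 9*B*v/4 - 153 = -153 + 9*B*v/4)
-155472/353599 + q(533)/L(470, 425) = -155472/353599 + 533/(-153 + (9/4)*425*470) = -155472*1/353599 + 533/(-153 + 898875/2) = -155472/353599 + 533/(898569/2) = -155472/353599 + 533*(2/898569) = -155472/353599 + 1066/898569 = -139325383034/317733099831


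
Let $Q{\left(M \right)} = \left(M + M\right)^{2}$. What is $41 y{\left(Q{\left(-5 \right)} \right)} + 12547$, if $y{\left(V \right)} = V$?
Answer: $16647$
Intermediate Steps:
$Q{\left(M \right)} = 4 M^{2}$ ($Q{\left(M \right)} = \left(2 M\right)^{2} = 4 M^{2}$)
$41 y{\left(Q{\left(-5 \right)} \right)} + 12547 = 41 \cdot 4 \left(-5\right)^{2} + 12547 = 41 \cdot 4 \cdot 25 + 12547 = 41 \cdot 100 + 12547 = 4100 + 12547 = 16647$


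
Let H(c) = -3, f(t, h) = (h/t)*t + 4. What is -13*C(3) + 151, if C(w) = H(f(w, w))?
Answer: 190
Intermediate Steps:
f(t, h) = 4 + h (f(t, h) = h + 4 = 4 + h)
C(w) = -3
-13*C(3) + 151 = -13*(-3) + 151 = 39 + 151 = 190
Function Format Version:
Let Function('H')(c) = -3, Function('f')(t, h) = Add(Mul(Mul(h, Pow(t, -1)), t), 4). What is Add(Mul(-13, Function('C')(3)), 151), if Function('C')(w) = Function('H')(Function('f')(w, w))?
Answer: 190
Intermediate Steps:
Function('f')(t, h) = Add(4, h) (Function('f')(t, h) = Add(h, 4) = Add(4, h))
Function('C')(w) = -3
Add(Mul(-13, Function('C')(3)), 151) = Add(Mul(-13, -3), 151) = Add(39, 151) = 190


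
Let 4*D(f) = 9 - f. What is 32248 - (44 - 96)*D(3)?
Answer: 32326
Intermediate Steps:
D(f) = 9/4 - f/4 (D(f) = (9 - f)/4 = 9/4 - f/4)
32248 - (44 - 96)*D(3) = 32248 - (44 - 96)*(9/4 - ¼*3) = 32248 - (-52)*(9/4 - ¾) = 32248 - (-52)*3/2 = 32248 - 1*(-78) = 32248 + 78 = 32326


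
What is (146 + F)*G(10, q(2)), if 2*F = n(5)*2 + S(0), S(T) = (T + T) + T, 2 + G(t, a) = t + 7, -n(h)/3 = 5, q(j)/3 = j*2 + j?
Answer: 1965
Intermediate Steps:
q(j) = 9*j (q(j) = 3*(j*2 + j) = 3*(2*j + j) = 3*(3*j) = 9*j)
n(h) = -15 (n(h) = -3*5 = -15)
G(t, a) = 5 + t (G(t, a) = -2 + (t + 7) = -2 + (7 + t) = 5 + t)
S(T) = 3*T (S(T) = 2*T + T = 3*T)
F = -15 (F = (-15*2 + 3*0)/2 = (-30 + 0)/2 = (1/2)*(-30) = -15)
(146 + F)*G(10, q(2)) = (146 - 15)*(5 + 10) = 131*15 = 1965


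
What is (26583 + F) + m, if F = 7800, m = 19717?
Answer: 54100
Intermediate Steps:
(26583 + F) + m = (26583 + 7800) + 19717 = 34383 + 19717 = 54100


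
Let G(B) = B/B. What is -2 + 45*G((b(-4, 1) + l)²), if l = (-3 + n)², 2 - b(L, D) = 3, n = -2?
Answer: 43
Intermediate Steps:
b(L, D) = -1 (b(L, D) = 2 - 1*3 = 2 - 3 = -1)
l = 25 (l = (-3 - 2)² = (-5)² = 25)
G(B) = 1
-2 + 45*G((b(-4, 1) + l)²) = -2 + 45*1 = -2 + 45 = 43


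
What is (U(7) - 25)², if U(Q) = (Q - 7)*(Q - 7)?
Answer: 625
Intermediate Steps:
U(Q) = (-7 + Q)² (U(Q) = (-7 + Q)*(-7 + Q) = (-7 + Q)²)
(U(7) - 25)² = ((-7 + 7)² - 25)² = (0² - 25)² = (0 - 25)² = (-25)² = 625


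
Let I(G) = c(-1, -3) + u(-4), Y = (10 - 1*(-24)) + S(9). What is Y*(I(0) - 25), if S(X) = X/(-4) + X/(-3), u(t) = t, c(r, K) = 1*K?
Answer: -920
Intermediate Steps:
c(r, K) = K
S(X) = -7*X/12 (S(X) = X*(-¼) + X*(-⅓) = -X/4 - X/3 = -7*X/12)
Y = 115/4 (Y = (10 - 1*(-24)) - 7/12*9 = (10 + 24) - 21/4 = 34 - 21/4 = 115/4 ≈ 28.750)
I(G) = -7 (I(G) = -3 - 4 = -7)
Y*(I(0) - 25) = 115*(-7 - 25)/4 = (115/4)*(-32) = -920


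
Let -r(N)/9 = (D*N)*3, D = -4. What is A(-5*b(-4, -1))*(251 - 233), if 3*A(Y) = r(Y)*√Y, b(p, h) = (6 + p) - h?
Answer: -9720*I*√15 ≈ -37645.0*I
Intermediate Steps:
b(p, h) = 6 + p - h
r(N) = 108*N (r(N) = -9*(-4*N)*3 = -(-108)*N = 108*N)
A(Y) = 36*Y^(3/2) (A(Y) = ((108*Y)*√Y)/3 = (108*Y^(3/2))/3 = 36*Y^(3/2))
A(-5*b(-4, -1))*(251 - 233) = (36*(-5*(6 - 4 - 1*(-1)))^(3/2))*(251 - 233) = (36*(-5*(6 - 4 + 1))^(3/2))*18 = (36*(-5*3)^(3/2))*18 = (36*(-15)^(3/2))*18 = (36*(-15*I*√15))*18 = -540*I*√15*18 = -9720*I*√15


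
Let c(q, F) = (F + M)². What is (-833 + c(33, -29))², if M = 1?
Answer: 2401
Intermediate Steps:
c(q, F) = (1 + F)² (c(q, F) = (F + 1)² = (1 + F)²)
(-833 + c(33, -29))² = (-833 + (1 - 29)²)² = (-833 + (-28)²)² = (-833 + 784)² = (-49)² = 2401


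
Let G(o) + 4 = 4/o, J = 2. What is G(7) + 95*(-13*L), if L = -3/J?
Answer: 25887/14 ≈ 1849.1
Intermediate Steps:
L = -3/2 ≈ -1.5000
G(o) = -4 + 4/o
G(7) + 95*(-13*L) = (-4 + 4/7) + 95*(-13*(-3/2)) = (-4 + 4*(1/7)) + 95*(39/2) = (-4 + 4/7) + 3705/2 = -24/7 + 3705/2 = 25887/14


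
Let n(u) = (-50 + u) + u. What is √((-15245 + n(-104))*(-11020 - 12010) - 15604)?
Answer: 11*√2950566 ≈ 18895.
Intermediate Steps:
n(u) = -50 + 2*u
√((-15245 + n(-104))*(-11020 - 12010) - 15604) = √((-15245 + (-50 + 2*(-104)))*(-11020 - 12010) - 15604) = √((-15245 + (-50 - 208))*(-23030) - 15604) = √((-15245 - 258)*(-23030) - 15604) = √(-15503*(-23030) - 15604) = √(357034090 - 15604) = √357018486 = 11*√2950566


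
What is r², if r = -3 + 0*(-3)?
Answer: 9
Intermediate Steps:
r = -3 (r = -3 + 0 = -3)
r² = (-3)² = 9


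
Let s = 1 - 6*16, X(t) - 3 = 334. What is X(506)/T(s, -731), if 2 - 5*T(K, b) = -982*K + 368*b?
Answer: 337/35144 ≈ 0.0095891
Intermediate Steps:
X(t) = 337 (X(t) = 3 + 334 = 337)
s = -95 (s = 1 - 96 = -95)
T(K, b) = ⅖ - 368*b/5 + 982*K/5 (T(K, b) = ⅖ - (-982*K + 368*b)/5 = ⅖ + (-368*b/5 + 982*K/5) = ⅖ - 368*b/5 + 982*K/5)
X(506)/T(s, -731) = 337/(⅖ - 368/5*(-731) + (982/5)*(-95)) = 337/(⅖ + 269008/5 - 18658) = 337/35144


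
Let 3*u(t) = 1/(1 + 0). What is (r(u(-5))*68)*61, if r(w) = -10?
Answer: -41480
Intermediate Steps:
u(t) = ⅓ (u(t) = 1/(3*(1 + 0)) = (⅓)/1 = (⅓)*1 = ⅓)
(r(u(-5))*68)*61 = -10*68*61 = -680*61 = -41480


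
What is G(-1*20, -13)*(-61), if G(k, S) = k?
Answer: 1220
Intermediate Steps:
G(-1*20, -13)*(-61) = -1*20*(-61) = -20*(-61) = 1220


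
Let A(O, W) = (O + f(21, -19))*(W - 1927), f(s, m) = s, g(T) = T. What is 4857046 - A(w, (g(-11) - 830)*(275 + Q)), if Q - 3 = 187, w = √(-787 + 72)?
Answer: 13109878 + 392992*I*√715 ≈ 1.311e+7 + 1.0508e+7*I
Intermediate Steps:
w = I*√715 (w = √(-715) = I*√715 ≈ 26.739*I)
Q = 190 (Q = 3 + 187 = 190)
A(O, W) = (-1927 + W)*(21 + O) (A(O, W) = (O + 21)*(W - 1927) = (21 + O)*(-1927 + W) = (-1927 + W)*(21 + O))
4857046 - A(w, (g(-11) - 830)*(275 + Q)) = 4857046 - (-40467 - 1927*I*√715 + 21*((-11 - 830)*(275 + 190)) + (I*√715)*((-11 - 830)*(275 + 190))) = 4857046 - (-40467 - 1927*I*√715 + 21*(-841*465) + (I*√715)*(-841*465)) = 4857046 - (-40467 - 1927*I*√715 + 21*(-391065) + (I*√715)*(-391065)) = 4857046 - (-40467 - 1927*I*√715 - 8212365 - 391065*I*√715) = 4857046 - (-8252832 - 392992*I*√715) = 4857046 + (8252832 + 392992*I*√715) = 13109878 + 392992*I*√715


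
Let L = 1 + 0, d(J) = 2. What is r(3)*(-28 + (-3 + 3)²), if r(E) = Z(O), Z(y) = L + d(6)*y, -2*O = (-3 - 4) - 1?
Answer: -252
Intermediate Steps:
O = 4 (O = -((-3 - 4) - 1)/2 = -(-7 - 1)/2 = -½*(-8) = 4)
L = 1
Z(y) = 1 + 2*y
r(E) = 9 (r(E) = 1 + 2*4 = 1 + 8 = 9)
r(3)*(-28 + (-3 + 3)²) = 9*(-28 + (-3 + 3)²) = 9*(-28 + 0²) = 9*(-28 + 0) = 9*(-28) = -252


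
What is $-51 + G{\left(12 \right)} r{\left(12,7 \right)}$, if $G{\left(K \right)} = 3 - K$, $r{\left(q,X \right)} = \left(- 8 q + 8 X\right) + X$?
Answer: $246$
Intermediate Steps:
$r{\left(q,X \right)} = - 8 q + 9 X$
$-51 + G{\left(12 \right)} r{\left(12,7 \right)} = -51 + \left(3 - 12\right) \left(\left(-8\right) 12 + 9 \cdot 7\right) = -51 + \left(3 - 12\right) \left(-96 + 63\right) = -51 - -297 = -51 + 297 = 246$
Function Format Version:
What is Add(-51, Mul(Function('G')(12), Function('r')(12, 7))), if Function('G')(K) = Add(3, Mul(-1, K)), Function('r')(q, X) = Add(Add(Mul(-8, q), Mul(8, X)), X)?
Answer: 246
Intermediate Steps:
Function('r')(q, X) = Add(Mul(-8, q), Mul(9, X))
Add(-51, Mul(Function('G')(12), Function('r')(12, 7))) = Add(-51, Mul(Add(3, Mul(-1, 12)), Add(Mul(-8, 12), Mul(9, 7)))) = Add(-51, Mul(Add(3, -12), Add(-96, 63))) = Add(-51, Mul(-9, -33)) = Add(-51, 297) = 246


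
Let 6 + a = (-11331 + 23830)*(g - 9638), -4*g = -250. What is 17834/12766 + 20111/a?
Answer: 2134190938011/1527888248263 ≈ 1.3968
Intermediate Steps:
g = 125/2 (g = -1/4*(-250) = 125/2 ≈ 62.500)
a = -239368361/2 (a = -6 + (-11331 + 23830)*(125/2 - 9638) = -6 + 12499*(-19151/2) = -6 - 239368349/2 = -239368361/2 ≈ -1.1968e+8)
17834/12766 + 20111/a = 17834/12766 + 20111/(-239368361/2) = 17834*(1/12766) + 20111*(-2/239368361) = 8917/6383 - 40222/239368361 = 2134190938011/1527888248263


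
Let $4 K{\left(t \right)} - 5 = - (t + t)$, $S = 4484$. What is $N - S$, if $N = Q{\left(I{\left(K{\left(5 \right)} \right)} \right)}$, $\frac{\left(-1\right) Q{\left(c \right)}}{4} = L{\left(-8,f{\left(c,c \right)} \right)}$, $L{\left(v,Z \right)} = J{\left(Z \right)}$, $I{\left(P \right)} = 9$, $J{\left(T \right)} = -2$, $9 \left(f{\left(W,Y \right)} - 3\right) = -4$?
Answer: $-4476$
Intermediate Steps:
$f{\left(W,Y \right)} = \frac{23}{9}$ ($f{\left(W,Y \right)} = 3 + \frac{1}{9} \left(-4\right) = 3 - \frac{4}{9} = \frac{23}{9}$)
$K{\left(t \right)} = \frac{5}{4} - \frac{t}{2}$ ($K{\left(t \right)} = \frac{5}{4} + \frac{\left(-1\right) \left(t + t\right)}{4} = \frac{5}{4} + \frac{\left(-1\right) 2 t}{4} = \frac{5}{4} + \frac{\left(-2\right) t}{4} = \frac{5}{4} - \frac{t}{2}$)
$L{\left(v,Z \right)} = -2$
$Q{\left(c \right)} = 8$ ($Q{\left(c \right)} = \left(-4\right) \left(-2\right) = 8$)
$N = 8$
$N - S = 8 - 4484 = -4476$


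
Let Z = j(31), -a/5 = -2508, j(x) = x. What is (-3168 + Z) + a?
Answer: 9403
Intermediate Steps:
a = 12540 (a = -5*(-2508) = 12540)
Z = 31
(-3168 + Z) + a = (-3168 + 31) + 12540 = -3137 + 12540 = 9403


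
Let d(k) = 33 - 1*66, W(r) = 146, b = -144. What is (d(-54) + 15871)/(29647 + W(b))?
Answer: 15838/29793 ≈ 0.53160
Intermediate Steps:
d(k) = -33 (d(k) = 33 - 66 = -33)
(d(-54) + 15871)/(29647 + W(b)) = (-33 + 15871)/(29647 + 146) = 15838/29793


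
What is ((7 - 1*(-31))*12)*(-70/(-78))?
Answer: 5320/13 ≈ 409.23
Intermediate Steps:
((7 - 1*(-31))*12)*(-70/(-78)) = ((7 + 31)*12)*(-70*(-1/78)) = (38*12)*(35/39) = 456*(35/39) = 5320/13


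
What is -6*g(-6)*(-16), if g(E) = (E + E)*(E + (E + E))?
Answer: 20736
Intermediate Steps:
g(E) = 6*E² (g(E) = (2*E)*(E + 2*E) = (2*E)*(3*E) = 6*E²)
-6*g(-6)*(-16) = -36*(-6)²*(-16) = -36*36*(-16) = -6*216*(-16) = -1296*(-16) = 20736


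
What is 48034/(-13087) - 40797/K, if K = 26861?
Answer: -1824151613/351529907 ≈ -5.1892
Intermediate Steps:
48034/(-13087) - 40797/K = 48034/(-13087) - 40797/26861 = 48034*(-1/13087) - 40797*1/26861 = -48034/13087 - 40797/26861 = -1824151613/351529907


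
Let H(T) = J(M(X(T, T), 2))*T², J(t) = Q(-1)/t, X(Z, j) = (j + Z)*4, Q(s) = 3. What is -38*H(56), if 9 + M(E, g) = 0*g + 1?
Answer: 44688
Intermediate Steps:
X(Z, j) = 4*Z + 4*j (X(Z, j) = (Z + j)*4 = 4*Z + 4*j)
M(E, g) = -8 (M(E, g) = -9 + (0*g + 1) = -9 + (0 + 1) = -9 + 1 = -8)
J(t) = 3/t
H(T) = -3*T²/8 (H(T) = (3/(-8))*T² = (3*(-⅛))*T² = -3*T²/8)
-38*H(56) = -(-57)*56²/4 = -(-57)*3136/4 = -38*(-1176) = 44688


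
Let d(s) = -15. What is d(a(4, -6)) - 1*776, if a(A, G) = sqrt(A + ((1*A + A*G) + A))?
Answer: -791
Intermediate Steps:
a(A, G) = sqrt(3*A + A*G) (a(A, G) = sqrt(A + ((A + A*G) + A)) = sqrt(A + (2*A + A*G)) = sqrt(3*A + A*G))
d(a(4, -6)) - 1*776 = -15 - 1*776 = -15 - 776 = -791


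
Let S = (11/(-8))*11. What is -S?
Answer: 121/8 ≈ 15.125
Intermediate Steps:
S = -121/8 (S = -⅛*11*11 = -11/8*11 = -121/8 ≈ -15.125)
-S = -1*(-121/8) = 121/8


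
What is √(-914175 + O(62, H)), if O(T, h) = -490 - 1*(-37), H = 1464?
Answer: 26*I*√1353 ≈ 956.36*I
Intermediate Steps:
O(T, h) = -453 (O(T, h) = -490 + 37 = -453)
√(-914175 + O(62, H)) = √(-914175 - 453) = √(-914628) = 26*I*√1353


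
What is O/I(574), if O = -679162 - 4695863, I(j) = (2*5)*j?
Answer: -1075005/1148 ≈ -936.42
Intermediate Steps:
I(j) = 10*j
O = -5375025
O/I(574) = -5375025/(10*574) = -5375025/5740 = -5375025*1/5740 = -1075005/1148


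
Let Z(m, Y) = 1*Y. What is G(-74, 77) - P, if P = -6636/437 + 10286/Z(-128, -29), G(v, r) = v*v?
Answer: 74084774/12673 ≈ 5845.9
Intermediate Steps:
Z(m, Y) = Y
G(v, r) = v²
P = -4687426/12673 (P = -6636/437 + 10286/(-29) = -6636*1/437 + 10286*(-1/29) = -6636/437 - 10286/29 = -4687426/12673 ≈ -369.88)
G(-74, 77) - P = (-74)² - 1*(-4687426/12673) = 5476 + 4687426/12673 = 74084774/12673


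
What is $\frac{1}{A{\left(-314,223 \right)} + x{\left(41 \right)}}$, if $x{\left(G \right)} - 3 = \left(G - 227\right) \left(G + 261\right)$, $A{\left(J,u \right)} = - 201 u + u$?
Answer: $- \frac{1}{100769} \approx -9.9237 \cdot 10^{-6}$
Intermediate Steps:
$A{\left(J,u \right)} = - 200 u$
$x{\left(G \right)} = 3 + \left(-227 + G\right) \left(261 + G\right)$ ($x{\left(G \right)} = 3 + \left(G - 227\right) \left(G + 261\right) = 3 + \left(-227 + G\right) \left(261 + G\right)$)
$\frac{1}{A{\left(-314,223 \right)} + x{\left(41 \right)}} = \frac{1}{\left(-200\right) 223 + \left(-59244 + 41^{2} + 34 \cdot 41\right)} = \frac{1}{-44600 + \left(-59244 + 1681 + 1394\right)} = \frac{1}{-44600 - 56169} = \frac{1}{-100769} = - \frac{1}{100769}$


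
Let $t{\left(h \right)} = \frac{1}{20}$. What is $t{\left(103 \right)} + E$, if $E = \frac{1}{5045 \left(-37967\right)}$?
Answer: $\frac{38308699}{766174060} \approx 0.05$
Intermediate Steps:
$E = - \frac{1}{191543515}$ ($E = \frac{1}{5045} \left(- \frac{1}{37967}\right) = - \frac{1}{191543515} \approx -5.2207 \cdot 10^{-9}$)
$t{\left(h \right)} = \frac{1}{20}$
$t{\left(103 \right)} + E = \frac{1}{20} - \frac{1}{191543515} = \frac{38308699}{766174060}$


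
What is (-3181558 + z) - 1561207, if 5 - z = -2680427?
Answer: -2062333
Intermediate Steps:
z = 2680432 (z = 5 - 1*(-2680427) = 5 + 2680427 = 2680432)
(-3181558 + z) - 1561207 = (-3181558 + 2680432) - 1561207 = -501126 - 1561207 = -2062333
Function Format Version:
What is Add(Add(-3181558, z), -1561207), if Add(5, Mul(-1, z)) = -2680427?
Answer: -2062333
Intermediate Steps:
z = 2680432 (z = Add(5, Mul(-1, -2680427)) = Add(5, 2680427) = 2680432)
Add(Add(-3181558, z), -1561207) = Add(Add(-3181558, 2680432), -1561207) = Add(-501126, -1561207) = -2062333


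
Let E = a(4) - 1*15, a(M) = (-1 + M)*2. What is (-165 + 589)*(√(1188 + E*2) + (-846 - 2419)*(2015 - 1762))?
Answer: -350243080 + 1272*√130 ≈ -3.5023e+8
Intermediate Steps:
a(M) = -2 + 2*M
E = -9 (E = (-2 + 2*4) - 1*15 = (-2 + 8) - 15 = 6 - 15 = -9)
(-165 + 589)*(√(1188 + E*2) + (-846 - 2419)*(2015 - 1762)) = (-165 + 589)*(√(1188 - 9*2) + (-846 - 2419)*(2015 - 1762)) = 424*(√(1188 - 18) - 3265*253) = 424*(√1170 - 826045) = 424*(3*√130 - 826045) = 424*(-826045 + 3*√130) = -350243080 + 1272*√130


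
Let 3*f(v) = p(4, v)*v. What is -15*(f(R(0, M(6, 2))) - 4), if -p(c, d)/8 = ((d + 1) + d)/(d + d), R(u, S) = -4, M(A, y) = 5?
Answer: -80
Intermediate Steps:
p(c, d) = -4*(1 + 2*d)/d (p(c, d) = -8*((d + 1) + d)/(d + d) = -8*((1 + d) + d)/(2*d) = -8*1/(2*d)*(1 + 2*d) = -4*(1 + 2*d)/d)
f(v) = v*(-8 - 4/v)/3 (f(v) = ((-8 - 4/v)*v)/3 = (v*(-8 - 4/v))/3 = v*(-8 - 4/v)/3)
-15*(f(R(0, M(6, 2))) - 4) = -15*((-4/3 - 8/3*(-4)) - 4) = -15*((-4/3 + 32/3) - 4) = -15*(28/3 - 4) = -15*16/3 = -80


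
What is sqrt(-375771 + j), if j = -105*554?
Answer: I*sqrt(433941) ≈ 658.74*I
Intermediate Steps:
j = -58170
sqrt(-375771 + j) = sqrt(-375771 - 58170) = sqrt(-433941) = I*sqrt(433941)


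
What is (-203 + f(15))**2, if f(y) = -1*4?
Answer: 42849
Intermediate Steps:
f(y) = -4
(-203 + f(15))**2 = (-203 - 4)**2 = (-207)**2 = 42849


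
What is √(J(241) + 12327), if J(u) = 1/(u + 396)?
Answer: 10*√1020799/91 ≈ 111.03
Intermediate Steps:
J(u) = 1/(396 + u)
√(J(241) + 12327) = √(1/(396 + 241) + 12327) = √(1/637 + 12327) = √(7852300/637) = 10*√1020799/91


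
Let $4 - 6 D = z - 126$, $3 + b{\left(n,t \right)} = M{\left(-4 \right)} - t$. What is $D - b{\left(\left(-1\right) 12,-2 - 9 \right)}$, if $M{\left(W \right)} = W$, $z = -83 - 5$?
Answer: $\frac{97}{3} \approx 32.333$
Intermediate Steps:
$z = -88$
$b{\left(n,t \right)} = -7 - t$ ($b{\left(n,t \right)} = -3 - \left(4 + t\right) = -7 - t$)
$D = \frac{109}{3}$ ($D = \frac{2}{3} - \frac{-88 - 126}{6} = \frac{2}{3} - - \frac{107}{3} = \frac{2}{3} + \frac{107}{3} = \frac{109}{3} \approx 36.333$)
$D - b{\left(\left(-1\right) 12,-2 - 9 \right)} = \frac{109}{3} - \left(-7 - \left(-2 - 9\right)\right) = \frac{109}{3} - \left(-7 - -11\right) = \frac{109}{3} - \left(-7 + 11\right) = \frac{109}{3} - 4 = \frac{97}{3}$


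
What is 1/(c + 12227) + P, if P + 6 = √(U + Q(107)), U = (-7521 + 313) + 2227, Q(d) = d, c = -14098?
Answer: -11227/1871 + I*√4874 ≈ -6.0005 + 69.814*I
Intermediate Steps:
U = -4981 (U = -7208 + 2227 = -4981)
P = -6 + I*√4874 (P = -6 + √(-4981 + 107) = -6 + √(-4874) = -6 + I*√4874 ≈ -6.0 + 69.814*I)
1/(c + 12227) + P = 1/(-14098 + 12227) + (-6 + I*√4874) = 1/(-1871) + (-6 + I*√4874) = -1/1871 + (-6 + I*√4874) = -11227/1871 + I*√4874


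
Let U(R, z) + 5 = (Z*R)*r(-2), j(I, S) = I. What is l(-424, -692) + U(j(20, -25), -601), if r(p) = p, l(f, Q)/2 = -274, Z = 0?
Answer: -553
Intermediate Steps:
l(f, Q) = -548 (l(f, Q) = 2*(-274) = -548)
U(R, z) = -5 (U(R, z) = -5 + (0*R)*(-2) = -5 + 0*(-2) = -5 + 0 = -5)
l(-424, -692) + U(j(20, -25), -601) = -548 - 5 = -553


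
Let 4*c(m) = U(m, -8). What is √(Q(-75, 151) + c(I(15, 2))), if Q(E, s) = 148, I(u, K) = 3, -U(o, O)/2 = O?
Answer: 2*√38 ≈ 12.329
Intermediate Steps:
U(o, O) = -2*O
c(m) = 4 (c(m) = (-2*(-8))/4 = (¼)*16 = 4)
√(Q(-75, 151) + c(I(15, 2))) = √(148 + 4) = √152 = 2*√38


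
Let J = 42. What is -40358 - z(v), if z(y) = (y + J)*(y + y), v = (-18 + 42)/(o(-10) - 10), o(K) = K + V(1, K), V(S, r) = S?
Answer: -14532086/361 ≈ -40255.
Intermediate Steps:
o(K) = 1 + K (o(K) = K + 1 = 1 + K)
v = -24/19 (v = (-18 + 42)/((1 - 10) - 10) = 24/(-9 - 10) = 24/(-19) = 24*(-1/19) = -24/19 ≈ -1.2632)
z(y) = 2*y*(42 + y) (z(y) = (y + 42)*(y + y) = (42 + y)*(2*y) = 2*y*(42 + y))
-40358 - z(v) = -40358 - 2*(-24)*(42 - 24/19)/19 = -40358 - 2*(-24)*774/(19*19) = -40358 - 1*(-37152/361) = -40358 + 37152/361 = -14532086/361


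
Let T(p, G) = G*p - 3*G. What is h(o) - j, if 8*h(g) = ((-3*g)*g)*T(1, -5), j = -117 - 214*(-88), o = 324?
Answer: -412375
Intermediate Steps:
T(p, G) = -3*G + G*p
j = 18715 (j = -117 + 18832 = 18715)
h(g) = -15*g²/4 (h(g) = (((-3*g)*g)*(-5*(-3 + 1)))/8 = ((-3*g²)*(-5*(-2)))/8 = (-3*g²*10)/8 = (-30*g²)/8 = -15*g²/4)
h(o) - j = -15/4*324² - 1*18715 = -15/4*104976 - 18715 = -393660 - 18715 = -412375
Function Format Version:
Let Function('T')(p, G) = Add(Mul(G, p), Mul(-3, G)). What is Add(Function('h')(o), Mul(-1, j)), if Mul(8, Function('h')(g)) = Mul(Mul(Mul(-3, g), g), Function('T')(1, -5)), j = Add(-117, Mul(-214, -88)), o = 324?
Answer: -412375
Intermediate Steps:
Function('T')(p, G) = Add(Mul(-3, G), Mul(G, p))
j = 18715 (j = Add(-117, 18832) = 18715)
Function('h')(g) = Mul(Rational(-15, 4), Pow(g, 2)) (Function('h')(g) = Mul(Rational(1, 8), Mul(Mul(Mul(-3, g), g), Mul(-5, Add(-3, 1)))) = Mul(Rational(1, 8), Mul(Mul(-3, Pow(g, 2)), Mul(-5, -2))) = Mul(Rational(1, 8), Mul(Mul(-3, Pow(g, 2)), 10)) = Mul(Rational(1, 8), Mul(-30, Pow(g, 2))) = Mul(Rational(-15, 4), Pow(g, 2)))
Add(Function('h')(o), Mul(-1, j)) = Add(Mul(Rational(-15, 4), Pow(324, 2)), Mul(-1, 18715)) = Add(Mul(Rational(-15, 4), 104976), -18715) = Add(-393660, -18715) = -412375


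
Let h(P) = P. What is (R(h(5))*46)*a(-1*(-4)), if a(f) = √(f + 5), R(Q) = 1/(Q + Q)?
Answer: 69/5 ≈ 13.800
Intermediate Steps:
R(Q) = 1/(2*Q)
a(f) = √(5 + f)
(R(h(5))*46)*a(-1*(-4)) = (((½)/5)*46)*√(5 - 1*(-4)) = (((½)*(⅕))*46)*√(5 + 4) = ((⅒)*46)*√9 = (23/5)*3 = 69/5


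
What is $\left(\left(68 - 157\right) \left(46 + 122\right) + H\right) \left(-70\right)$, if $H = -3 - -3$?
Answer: $1046640$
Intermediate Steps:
$H = 0$ ($H = -3 + 3 = 0$)
$\left(\left(68 - 157\right) \left(46 + 122\right) + H\right) \left(-70\right) = \left(\left(68 - 157\right) \left(46 + 122\right) + 0\right) \left(-70\right) = \left(\left(-89\right) 168 + 0\right) \left(-70\right) = \left(-14952 + 0\right) \left(-70\right) = \left(-14952\right) \left(-70\right) = 1046640$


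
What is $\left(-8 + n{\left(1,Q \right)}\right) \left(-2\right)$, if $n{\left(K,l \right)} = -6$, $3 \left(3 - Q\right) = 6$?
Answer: $28$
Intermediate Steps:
$Q = 1$ ($Q = 3 - 2 = 1$)
$\left(-8 + n{\left(1,Q \right)}\right) \left(-2\right) = \left(-8 - 6\right) \left(-2\right) = \left(-14\right) \left(-2\right) = 28$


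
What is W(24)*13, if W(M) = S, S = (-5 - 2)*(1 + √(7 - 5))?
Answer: -91 - 91*√2 ≈ -219.69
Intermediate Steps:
S = -7 - 7*√2 (S = -7*(1 + √2) = -7 - 7*√2 ≈ -16.900)
W(M) = -7 - 7*√2
W(24)*13 = (-7 - 7*√2)*13 = -91 - 91*√2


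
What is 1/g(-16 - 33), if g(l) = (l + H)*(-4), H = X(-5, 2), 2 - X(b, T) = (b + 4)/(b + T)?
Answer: 3/568 ≈ 0.0052817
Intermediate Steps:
X(b, T) = 2 - (4 + b)/(T + b) (X(b, T) = 2 - (b + 4)/(b + T) = 2 - (4 + b)/(T + b))
H = 5/3 (H = (-4 - 5 + 2*2)/(2 - 5) = (-4 - 5 + 4)/(-3) = -1/3*(-5) = 5/3 ≈ 1.6667)
g(l) = -20/3 - 4*l (g(l) = (l + 5/3)*(-4) = (5/3 + l)*(-4) = -20/3 - 4*l)
1/g(-16 - 33) = 1/(-20/3 - 4*(-16 - 33)) = 1/(-20/3 - 4*(-49)) = 1/(-20/3 + 196) = 1/(568/3) = 3/568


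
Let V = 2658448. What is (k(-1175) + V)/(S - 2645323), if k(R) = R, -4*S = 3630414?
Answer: -5314546/7105853 ≈ -0.74791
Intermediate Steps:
S = -1815207/2 (S = -1/4*3630414 = -1815207/2 ≈ -9.0760e+5)
(k(-1175) + V)/(S - 2645323) = (-1175 + 2658448)/(-1815207/2 - 2645323) = 2657273/(-7105853/2) = 2657273*(-2/7105853) = -5314546/7105853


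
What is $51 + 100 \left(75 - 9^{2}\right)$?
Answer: $-549$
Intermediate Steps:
$51 + 100 \left(75 - 9^{2}\right) = 51 + 100 \left(75 - 81\right) = 51 + 100 \left(-6\right) = 51 - 600 = -549$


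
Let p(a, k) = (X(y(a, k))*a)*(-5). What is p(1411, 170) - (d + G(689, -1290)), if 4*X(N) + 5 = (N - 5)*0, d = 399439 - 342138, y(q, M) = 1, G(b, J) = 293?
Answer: -195101/4 ≈ -48775.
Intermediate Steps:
d = 57301
X(N) = -5/4 (X(N) = -5/4 + ((N - 5)*0)/4 = -5/4 + ((-5 + N)*0)/4 = -5/4 + (¼)*0 = -5/4 + 0 = -5/4)
p(a, k) = 25*a/4 (p(a, k) = -5*a/4*(-5) = 25*a/4)
p(1411, 170) - (d + G(689, -1290)) = (25/4)*1411 - (57301 + 293) = 35275/4 - 1*57594 = 35275/4 - 57594 = -195101/4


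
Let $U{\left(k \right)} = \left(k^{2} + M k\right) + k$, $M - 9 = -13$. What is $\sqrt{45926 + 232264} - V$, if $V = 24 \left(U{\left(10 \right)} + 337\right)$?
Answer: $-9768 + 3 \sqrt{30910} \approx -9240.6$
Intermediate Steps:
$M = -4$ ($M = 9 - 13 = -4$)
$U{\left(k \right)} = k^{2} - 3 k$ ($U{\left(k \right)} = \left(k^{2} - 4 k\right) + k = k^{2} - 3 k$)
$V = 9768$ ($V = 24 \left(10 \left(-3 + 10\right) + 337\right) = 24 \left(10 \cdot 7 + 337\right) = 24 \left(70 + 337\right) = 24 \cdot 407 = 9768$)
$\sqrt{45926 + 232264} - V = \sqrt{45926 + 232264} - 9768 = \sqrt{278190} - 9768 = 3 \sqrt{30910} - 9768 = -9768 + 3 \sqrt{30910}$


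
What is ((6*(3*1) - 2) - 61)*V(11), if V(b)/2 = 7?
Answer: -630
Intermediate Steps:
V(b) = 14 (V(b) = 2*7 = 14)
((6*(3*1) - 2) - 61)*V(11) = ((6*(3*1) - 2) - 61)*14 = ((6*3 - 2) - 61)*14 = ((18 - 2) - 61)*14 = (16 - 61)*14 = -45*14 = -630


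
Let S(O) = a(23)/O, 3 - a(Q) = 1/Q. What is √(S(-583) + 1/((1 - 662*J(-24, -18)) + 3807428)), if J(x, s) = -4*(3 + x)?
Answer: I*√1426015307086010399/16769389263 ≈ 0.071211*I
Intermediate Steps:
a(Q) = 3 - 1/Q
J(x, s) = -12 - 4*x
S(O) = 68/(23*O) (S(O) = (3 - 1/23)/O = 68/(23*O))
√(S(-583) + 1/((1 - 662*J(-24, -18)) + 3807428)) = √((68/23)/(-583) + 1/((1 - 662*(-12 - 4*(-24))) + 3807428)) = √((68/23)*(-1/583) + 1/((1 - 662*(-12 + 96)) + 3807428)) = √(-68/13409 + 1/((1 - 662*84) + 3807428)) = √(-68/13409 + 1/((1 - 55608) + 3807428)) = √(-68/13409 + 1/(-55607 + 3807428)) = √(-68/13409 + 1/3751821) = √(-255110419/50308167789) = I*√1426015307086010399/16769389263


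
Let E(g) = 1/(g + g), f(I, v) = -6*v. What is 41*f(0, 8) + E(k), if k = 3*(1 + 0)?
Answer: -11807/6 ≈ -1967.8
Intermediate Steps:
k = 3 (k = 3*1 = 3)
E(g) = 1/(2*g)
41*f(0, 8) + E(k) = 41*(-6*8) + (½)/3 = 41*(-48) + (½)*(⅓) = -1968 + ⅙ = -11807/6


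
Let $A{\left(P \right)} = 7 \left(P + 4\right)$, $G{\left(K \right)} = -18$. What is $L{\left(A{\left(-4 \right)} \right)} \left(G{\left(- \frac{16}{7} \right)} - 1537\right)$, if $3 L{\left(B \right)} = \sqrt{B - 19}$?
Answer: $- \frac{1555 i \sqrt{19}}{3} \approx - 2259.4 i$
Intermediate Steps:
$A{\left(P \right)} = 28 + 7 P$ ($A{\left(P \right)} = 7 \left(4 + P\right) = 28 + 7 P$)
$L{\left(B \right)} = \frac{\sqrt{-19 + B}}{3}$ ($L{\left(B \right)} = \frac{\sqrt{B - 19}}{3} = \frac{\sqrt{-19 + B}}{3}$)
$L{\left(A{\left(-4 \right)} \right)} \left(G{\left(- \frac{16}{7} \right)} - 1537\right) = \frac{\sqrt{-19 + \left(28 + 7 \left(-4\right)\right)}}{3} \left(-18 - 1537\right) = \frac{\sqrt{-19 + \left(28 - 28\right)}}{3} \left(-1555\right) = \frac{\sqrt{-19 + 0}}{3} \left(-1555\right) = \frac{\sqrt{-19}}{3} \left(-1555\right) = \frac{i \sqrt{19}}{3} \left(-1555\right) = - \frac{1555 i \sqrt{19}}{3}$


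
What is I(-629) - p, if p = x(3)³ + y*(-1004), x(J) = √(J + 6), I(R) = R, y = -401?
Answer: -403260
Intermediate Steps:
x(J) = √(6 + J)
p = 402631 (p = (√(6 + 3))³ - 401*(-1004) = (√9)³ + 402604 = 3³ + 402604 = 27 + 402604 = 402631)
I(-629) - p = -629 - 1*402631 = -629 - 402631 = -403260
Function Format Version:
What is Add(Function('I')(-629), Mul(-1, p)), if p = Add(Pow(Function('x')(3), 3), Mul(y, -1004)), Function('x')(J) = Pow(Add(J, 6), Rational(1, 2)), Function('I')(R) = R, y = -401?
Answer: -403260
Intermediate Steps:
Function('x')(J) = Pow(Add(6, J), Rational(1, 2))
p = 402631 (p = Add(Pow(Pow(Add(6, 3), Rational(1, 2)), 3), Mul(-401, -1004)) = Add(Pow(Pow(9, Rational(1, 2)), 3), 402604) = Add(Pow(3, 3), 402604) = Add(27, 402604) = 402631)
Add(Function('I')(-629), Mul(-1, p)) = Add(-629, Mul(-1, 402631)) = Add(-629, -402631) = -403260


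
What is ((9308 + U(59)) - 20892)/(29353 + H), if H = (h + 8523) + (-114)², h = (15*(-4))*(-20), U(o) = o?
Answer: -11525/52072 ≈ -0.22133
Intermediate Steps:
h = 1200 (h = -60*(-20) = 1200)
H = 22719 (H = (1200 + 8523) + (-114)² = 9723 + 12996 = 22719)
((9308 + U(59)) - 20892)/(29353 + H) = ((9308 + 59) - 20892)/(29353 + 22719) = (9367 - 20892)/52072 = -11525*1/52072 = -11525/52072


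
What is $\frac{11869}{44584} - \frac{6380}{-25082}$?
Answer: $\frac{291072089}{559127944} \approx 0.52058$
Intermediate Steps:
$\frac{11869}{44584} - \frac{6380}{-25082} = 11869 \cdot \frac{1}{44584} - - \frac{3190}{12541} = \frac{11869}{44584} + \frac{3190}{12541} = \frac{291072089}{559127944}$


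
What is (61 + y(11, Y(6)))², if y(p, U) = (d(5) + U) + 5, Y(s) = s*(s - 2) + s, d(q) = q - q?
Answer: 9216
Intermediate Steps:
d(q) = 0
Y(s) = s + s*(-2 + s) (Y(s) = s*(-2 + s) + s = s + s*(-2 + s))
y(p, U) = 5 + U (y(p, U) = (0 + U) + 5 = U + 5 = 5 + U)
(61 + y(11, Y(6)))² = (61 + (5 + 6*(-1 + 6)))² = (61 + (5 + 6*5))² = (61 + (5 + 30))² = (61 + 35)² = 96² = 9216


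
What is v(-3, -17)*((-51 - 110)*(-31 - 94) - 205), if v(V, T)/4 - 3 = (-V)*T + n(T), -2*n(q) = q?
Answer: -3147360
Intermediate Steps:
n(q) = -q/2
v(V, T) = 12 - 2*T - 4*T*V (v(V, T) = 12 + 4*((-V)*T - T/2) = 12 + 4*(-T*V - T/2) = 12 + 4*(-T/2 - T*V) = 12 + (-2*T - 4*T*V) = 12 - 2*T - 4*T*V)
v(-3, -17)*((-51 - 110)*(-31 - 94) - 205) = (12 - 2*(-17) - 4*(-17)*(-3))*((-51 - 110)*(-31 - 94) - 205) = (12 + 34 - 204)*(-161*(-125) - 205) = -158*(20125 - 205) = -158*19920 = -3147360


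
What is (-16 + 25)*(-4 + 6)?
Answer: 18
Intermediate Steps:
(-16 + 25)*(-4 + 6) = 9*2 = 18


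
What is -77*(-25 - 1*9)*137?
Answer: 358666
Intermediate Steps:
-77*(-25 - 1*9)*137 = -77*(-25 - 9)*137 = -77*(-34)*137 = 2618*137 = 358666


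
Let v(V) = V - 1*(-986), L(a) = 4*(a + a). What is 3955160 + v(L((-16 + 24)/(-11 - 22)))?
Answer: 130552754/33 ≈ 3.9561e+6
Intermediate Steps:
L(a) = 8*a (L(a) = 4*(2*a) = 8*a)
v(V) = 986 + V (v(V) = V + 986 = 986 + V)
3955160 + v(L((-16 + 24)/(-11 - 22))) = 3955160 + (986 + 8*((-16 + 24)/(-11 - 22))) = 3955160 + (986 + 8*(8/(-33))) = 3955160 + (986 + 8*(8*(-1/33))) = 3955160 + (986 + 8*(-8/33)) = 3955160 + (986 - 64/33) = 3955160 + 32474/33 = 130552754/33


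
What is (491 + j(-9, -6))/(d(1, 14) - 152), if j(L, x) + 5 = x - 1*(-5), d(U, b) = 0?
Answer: -485/152 ≈ -3.1908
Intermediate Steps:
j(L, x) = x (j(L, x) = -5 + (x - 1*(-5)) = -5 + (x + 5) = -5 + (5 + x) = x)
(491 + j(-9, -6))/(d(1, 14) - 152) = (491 - 6)/(0 - 152) = 485/(-152) = 485*(-1/152) = -485/152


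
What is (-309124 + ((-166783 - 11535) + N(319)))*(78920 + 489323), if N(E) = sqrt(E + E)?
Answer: -276985504406 + 568243*sqrt(638) ≈ -2.7697e+11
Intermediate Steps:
N(E) = sqrt(2)*sqrt(E) (N(E) = sqrt(2*E) = sqrt(2)*sqrt(E))
(-309124 + ((-166783 - 11535) + N(319)))*(78920 + 489323) = (-309124 + ((-166783 - 11535) + sqrt(2)*sqrt(319)))*(78920 + 489323) = (-309124 + (-178318 + sqrt(638)))*568243 = (-487442 + sqrt(638))*568243 = -276985504406 + 568243*sqrt(638)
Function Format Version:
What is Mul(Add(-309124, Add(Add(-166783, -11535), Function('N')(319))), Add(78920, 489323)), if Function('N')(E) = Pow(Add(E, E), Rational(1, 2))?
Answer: Add(-276985504406, Mul(568243, Pow(638, Rational(1, 2)))) ≈ -2.7697e+11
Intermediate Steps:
Function('N')(E) = Mul(Pow(2, Rational(1, 2)), Pow(E, Rational(1, 2))) (Function('N')(E) = Pow(Mul(2, E), Rational(1, 2)) = Mul(Pow(2, Rational(1, 2)), Pow(E, Rational(1, 2))))
Mul(Add(-309124, Add(Add(-166783, -11535), Function('N')(319))), Add(78920, 489323)) = Mul(Add(-309124, Add(Add(-166783, -11535), Mul(Pow(2, Rational(1, 2)), Pow(319, Rational(1, 2))))), Add(78920, 489323)) = Mul(Add(-309124, Add(-178318, Pow(638, Rational(1, 2)))), 568243) = Mul(Add(-487442, Pow(638, Rational(1, 2))), 568243) = Add(-276985504406, Mul(568243, Pow(638, Rational(1, 2))))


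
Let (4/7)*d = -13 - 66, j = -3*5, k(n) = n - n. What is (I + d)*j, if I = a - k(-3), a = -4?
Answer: 8535/4 ≈ 2133.8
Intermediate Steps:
k(n) = 0
j = -15
I = -4 (I = -4 - 1*0 = -4 + 0 = -4)
d = -553/4 (d = 7*(-13 - 66)/4 = (7/4)*(-79) = -553/4 ≈ -138.25)
(I + d)*j = (-4 - 553/4)*(-15) = -569/4*(-15) = 8535/4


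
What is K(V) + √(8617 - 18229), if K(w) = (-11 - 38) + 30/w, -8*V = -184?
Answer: -1097/23 + 6*I*√267 ≈ -47.696 + 98.041*I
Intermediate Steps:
V = 23 (V = -⅛*(-184) = 23)
K(w) = -49 + 30/w
K(V) + √(8617 - 18229) = (-49 + 30/23) + √(8617 - 18229) = (-49 + 30*(1/23)) + √(-9612) = (-49 + 30/23) + 6*I*√267 = -1097/23 + 6*I*√267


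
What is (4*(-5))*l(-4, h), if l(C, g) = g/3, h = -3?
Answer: 20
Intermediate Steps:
l(C, g) = g/3 (l(C, g) = g*(⅓) = g/3)
(4*(-5))*l(-4, h) = (4*(-5))*((⅓)*(-3)) = -20*(-1) = 20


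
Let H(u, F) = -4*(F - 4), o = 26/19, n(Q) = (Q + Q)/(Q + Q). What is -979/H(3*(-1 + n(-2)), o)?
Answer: -18601/200 ≈ -93.005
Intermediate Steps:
n(Q) = 1 (n(Q) = (2*Q)/((2*Q)) = (2*Q)*(1/(2*Q)) = 1)
o = 26/19 (o = 26*(1/19) = 26/19 ≈ 1.3684)
H(u, F) = 16 - 4*F (H(u, F) = -4*(-4 + F) = 16 - 4*F)
-979/H(3*(-1 + n(-2)), o) = -979/(16 - 4*26/19) = -979/(16 - 104/19) = -979/200/19 = -979*19/200 = -18601/200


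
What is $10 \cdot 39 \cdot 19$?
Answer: $7410$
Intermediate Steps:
$10 \cdot 39 \cdot 19 = 390 \cdot 19 = 7410$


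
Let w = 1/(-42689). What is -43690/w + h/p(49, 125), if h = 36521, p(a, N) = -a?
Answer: 91389001569/49 ≈ 1.8651e+9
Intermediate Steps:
w = -1/42689 ≈ -2.3425e-5
-43690/w + h/p(49, 125) = -43690/(-1/42689) + 36521/((-1*49)) = -43690*(-42689) + 36521/(-49) = 1865082410 + 36521*(-1/49) = 1865082410 - 36521/49 = 91389001569/49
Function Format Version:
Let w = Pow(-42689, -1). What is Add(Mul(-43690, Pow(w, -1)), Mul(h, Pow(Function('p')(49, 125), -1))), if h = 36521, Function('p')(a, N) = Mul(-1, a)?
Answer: Rational(91389001569, 49) ≈ 1.8651e+9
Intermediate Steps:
w = Rational(-1, 42689) ≈ -2.3425e-5
Add(Mul(-43690, Pow(w, -1)), Mul(h, Pow(Function('p')(49, 125), -1))) = Add(Mul(-43690, Pow(Rational(-1, 42689), -1)), Mul(36521, Pow(Mul(-1, 49), -1))) = Add(Mul(-43690, -42689), Mul(36521, Pow(-49, -1))) = Add(1865082410, Mul(36521, Rational(-1, 49))) = Add(1865082410, Rational(-36521, 49)) = Rational(91389001569, 49)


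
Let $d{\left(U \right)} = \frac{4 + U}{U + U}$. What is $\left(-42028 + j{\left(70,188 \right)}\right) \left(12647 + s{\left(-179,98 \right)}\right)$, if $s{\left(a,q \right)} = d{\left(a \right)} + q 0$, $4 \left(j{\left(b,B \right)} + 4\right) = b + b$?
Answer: $- \frac{190154058597}{358} \approx -5.3116 \cdot 10^{8}$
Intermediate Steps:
$j{\left(b,B \right)} = -4 + \frac{b}{2}$ ($j{\left(b,B \right)} = -4 + \frac{b + b}{4} = -4 + \frac{2 b}{4} = -4 + \frac{b}{2}$)
$d{\left(U \right)} = \frac{4 + U}{2 U}$
$s{\left(a,q \right)} = \frac{4 + a}{2 a}$ ($s{\left(a,q \right)} = \frac{4 + a}{2 a} + q 0 = \frac{4 + a}{2 a} + 0 = \frac{4 + a}{2 a}$)
$\left(-42028 + j{\left(70,188 \right)}\right) \left(12647 + s{\left(-179,98 \right)}\right) = \left(-42028 + \left(-4 + \frac{1}{2} \cdot 70\right)\right) \left(12647 + \frac{4 - 179}{2 \left(-179\right)}\right) = \left(-42028 + \left(-4 + 35\right)\right) \left(12647 + \frac{1}{2} \left(- \frac{1}{179}\right) \left(-175\right)\right) = \left(-42028 + 31\right) \left(12647 + \frac{175}{358}\right) = \left(-41997\right) \frac{4527801}{358} = - \frac{190154058597}{358}$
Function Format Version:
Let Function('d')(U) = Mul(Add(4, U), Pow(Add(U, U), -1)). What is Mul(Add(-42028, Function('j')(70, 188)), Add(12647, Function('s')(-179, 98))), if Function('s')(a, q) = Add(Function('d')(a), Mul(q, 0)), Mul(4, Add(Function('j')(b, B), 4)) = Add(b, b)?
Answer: Rational(-190154058597, 358) ≈ -5.3116e+8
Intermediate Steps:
Function('j')(b, B) = Add(-4, Mul(Rational(1, 2), b)) (Function('j')(b, B) = Add(-4, Mul(Rational(1, 4), Add(b, b))) = Add(-4, Mul(Rational(1, 4), Mul(2, b))) = Add(-4, Mul(Rational(1, 2), b)))
Function('d')(U) = Mul(Rational(1, 2), Pow(U, -1), Add(4, U)) (Function('d')(U) = Mul(Add(4, U), Pow(Mul(2, U), -1)) = Mul(Add(4, U), Mul(Rational(1, 2), Pow(U, -1))) = Mul(Rational(1, 2), Pow(U, -1), Add(4, U)))
Function('s')(a, q) = Mul(Rational(1, 2), Pow(a, -1), Add(4, a)) (Function('s')(a, q) = Add(Mul(Rational(1, 2), Pow(a, -1), Add(4, a)), Mul(q, 0)) = Add(Mul(Rational(1, 2), Pow(a, -1), Add(4, a)), 0) = Mul(Rational(1, 2), Pow(a, -1), Add(4, a)))
Mul(Add(-42028, Function('j')(70, 188)), Add(12647, Function('s')(-179, 98))) = Mul(Add(-42028, Add(-4, Mul(Rational(1, 2), 70))), Add(12647, Mul(Rational(1, 2), Pow(-179, -1), Add(4, -179)))) = Mul(Add(-42028, Add(-4, 35)), Add(12647, Mul(Rational(1, 2), Rational(-1, 179), -175))) = Mul(Add(-42028, 31), Add(12647, Rational(175, 358))) = Mul(-41997, Rational(4527801, 358)) = Rational(-190154058597, 358)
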